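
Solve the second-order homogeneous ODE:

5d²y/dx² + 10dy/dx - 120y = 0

Characteristic equation: 5r² + 10r - 120 = 0
Divide by 5: r² + 2r - 24 = 0
Roots: r = 4, -6 (distinct real)
General solution: y = C₁e^(4x) + C₂e^(-6x)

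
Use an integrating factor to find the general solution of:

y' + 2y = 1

Using integrating factor method:

General solution: y = 1/2 + Ce^(-2x)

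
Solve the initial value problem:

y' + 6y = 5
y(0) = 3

General solution: y = 5/6 + Ce^(-6x)
Applying y(0) = 3: C = 3 - 5/6 = 13/6
Particular solution: y = 5/6 + (13/6)e^(-6x)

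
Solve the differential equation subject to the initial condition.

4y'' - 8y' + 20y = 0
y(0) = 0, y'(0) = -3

General solution: y = e^x(C₁cos(2x) + C₂sin(2x))
Complex roots r = 1 ± 2i
Applying ICs: C₁ = 0, C₂ = -3/2
Particular solution: y = e^x(-(3/2)sin(2x))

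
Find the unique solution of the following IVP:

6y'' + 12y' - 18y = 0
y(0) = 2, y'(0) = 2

General solution: y = C₁e^x + C₂e^(-3x)
Applying ICs: C₁ = 2, C₂ = 0
Particular solution: y = 2e^x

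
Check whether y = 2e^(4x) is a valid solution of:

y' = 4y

Verification:
y = 2e^(4x)
y' = 8e^(4x)
4y = 8e^(4x)
y' = 4y ✓

Yes, it is a solution.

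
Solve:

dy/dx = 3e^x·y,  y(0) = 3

General solution: y = Ce^(3e^x)
Applying IC y(0) = 3:
Particular solution: y = 3e^(3(e^x - 1))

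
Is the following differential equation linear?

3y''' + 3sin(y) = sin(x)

No. Nonlinear (sin(y) is nonlinear in y)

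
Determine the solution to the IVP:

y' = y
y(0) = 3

General solution: y = Ce^x
Applying IC y(0) = 3:
Particular solution: y = 3e^x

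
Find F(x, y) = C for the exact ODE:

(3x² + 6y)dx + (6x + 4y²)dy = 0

Verify exactness: ∂M/∂y = ∂N/∂x ✓
Find F(x,y) such that ∂F/∂x = M, ∂F/∂y = N
Solution: x³ + 6xy + 4y³/3 = C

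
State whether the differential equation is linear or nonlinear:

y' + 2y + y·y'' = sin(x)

Nonlinear (y·y'' term)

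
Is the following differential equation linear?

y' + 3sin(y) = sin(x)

No. Nonlinear (sin(y) is nonlinear in y)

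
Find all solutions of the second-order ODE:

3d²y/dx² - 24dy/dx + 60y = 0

Characteristic equation: 3r² - 24r + 60 = 0
Divide by 3: r² - 8r + 20 = 0
Roots: r = 4 ± 2i (complex conjugates)
General solution: y = e^(4x)(C₁cos(2x) + C₂sin(2x))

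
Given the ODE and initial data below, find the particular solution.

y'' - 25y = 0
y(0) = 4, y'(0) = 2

General solution: y = C₁e^(5x) + C₂e^(-5x)
Applying ICs: C₁ = 11/5, C₂ = 9/5
Particular solution: y = (11/5)e^(5x) + (9/5)e^(-5x)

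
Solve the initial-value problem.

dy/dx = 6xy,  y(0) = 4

General solution: y = Ce^(3x²)
Applying IC y(0) = 4:
Particular solution: y = 4e^(3x²)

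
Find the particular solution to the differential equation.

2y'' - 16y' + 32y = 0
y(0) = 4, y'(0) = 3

General solution: y = (C₁ + C₂x)e^(4x)
Repeated root r = 4
Applying ICs: C₁ = 4, C₂ = -13
Particular solution: y = (4 - 13x)e^(4x)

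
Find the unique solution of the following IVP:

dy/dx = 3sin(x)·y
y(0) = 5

General solution: y = Ce^(-3cos(x))
Applying IC y(0) = 5:
Particular solution: y = 5e^(3(1-cos(x)))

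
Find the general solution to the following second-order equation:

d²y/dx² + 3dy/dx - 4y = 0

Characteristic equation: r² + 3r - 4 = 0
Roots: r = 1, -4 (distinct real)
General solution: y = C₁e^x + C₂e^(-4x)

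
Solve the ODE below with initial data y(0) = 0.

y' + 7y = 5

General solution: y = 5/7 + Ce^(-7x)
Applying y(0) = 0: C = 0 - 5/7 = -5/7
Particular solution: y = 5/7 - (5/7)e^(-7x)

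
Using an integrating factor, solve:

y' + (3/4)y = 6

Using integrating factor method:

General solution: y = 8 + Ce^(-3x/4)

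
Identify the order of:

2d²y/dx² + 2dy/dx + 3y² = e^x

The order is 2 (highest derivative is of order 2).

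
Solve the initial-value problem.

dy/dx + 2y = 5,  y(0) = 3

General solution: y = 5/2 + Ce^(-2x)
Applying y(0) = 3: C = 3 - 5/2 = 1/2
Particular solution: y = 5/2 + (1/2)e^(-2x)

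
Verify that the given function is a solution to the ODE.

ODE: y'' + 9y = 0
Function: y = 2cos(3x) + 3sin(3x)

Verification:
y'' = -18cos(3x) - 27sin(3x)
y'' + 9y = 0 ✓

Yes, it is a solution.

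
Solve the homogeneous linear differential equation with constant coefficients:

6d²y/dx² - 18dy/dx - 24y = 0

Characteristic equation: 6r² - 18r - 24 = 0
Divide by 6: r² - 3r - 4 = 0
Roots: r = 4, -1 (distinct real)
General solution: y = C₁e^(4x) + C₂e^(-x)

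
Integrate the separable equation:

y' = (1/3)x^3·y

Separating variables and integrating:
ln|y| = x^4/12 + C

General solution: y = Ce^(x^4/12)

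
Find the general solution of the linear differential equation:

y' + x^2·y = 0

Using integrating factor method:

General solution: y = Ce^(-x^3/3)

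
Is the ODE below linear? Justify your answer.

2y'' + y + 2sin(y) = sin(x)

No. Nonlinear (sin(y) is nonlinear in y)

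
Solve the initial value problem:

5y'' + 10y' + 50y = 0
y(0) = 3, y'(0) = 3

General solution: y = e^(-x)(C₁cos(3x) + C₂sin(3x))
Complex roots r = -1 ± 3i
Applying ICs: C₁ = 3, C₂ = 2
Particular solution: y = e^(-x)(3cos(3x) + 2sin(3x))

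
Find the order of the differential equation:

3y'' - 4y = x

The order is 2 (highest derivative is of order 2).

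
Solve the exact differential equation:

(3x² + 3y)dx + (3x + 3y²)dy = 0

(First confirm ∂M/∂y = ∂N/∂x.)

Verify exactness: ∂M/∂y = ∂N/∂x ✓
Find F(x,y) such that ∂F/∂x = M, ∂F/∂y = N
Solution: x³ + 3xy + y³ = C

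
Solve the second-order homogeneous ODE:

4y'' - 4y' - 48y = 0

Characteristic equation: 4r² - 4r - 48 = 0
Divide by 4: r² - r - 12 = 0
Roots: r = 4, -3 (distinct real)
General solution: y = C₁e^(4x) + C₂e^(-3x)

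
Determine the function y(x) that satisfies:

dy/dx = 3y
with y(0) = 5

General solution: y = Ce^(3x)
Applying IC y(0) = 5:
Particular solution: y = 5e^(3x)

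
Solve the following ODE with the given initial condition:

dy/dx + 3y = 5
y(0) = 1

General solution: y = 5/3 + Ce^(-3x)
Applying y(0) = 1: C = 1 - 5/3 = -2/3
Particular solution: y = 5/3 - (2/3)e^(-3x)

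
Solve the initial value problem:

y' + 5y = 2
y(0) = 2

General solution: y = 2/5 + Ce^(-5x)
Applying y(0) = 2: C = 2 - 2/5 = 8/5
Particular solution: y = 2/5 + (8/5)e^(-5x)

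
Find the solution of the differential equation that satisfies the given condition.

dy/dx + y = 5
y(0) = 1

General solution: y = 5 + Ce^(-x)
Applying y(0) = 1: C = 1 - 5 = -4
Particular solution: y = 5 - 4e^(-x)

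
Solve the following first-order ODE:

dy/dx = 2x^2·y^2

Separating variables and integrating:
-1/y = 2x^3/3 + C

General solution: y^-1 = (-2/3)x^3 + C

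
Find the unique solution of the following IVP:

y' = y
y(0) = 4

General solution: y = Ce^x
Applying IC y(0) = 4:
Particular solution: y = 4e^x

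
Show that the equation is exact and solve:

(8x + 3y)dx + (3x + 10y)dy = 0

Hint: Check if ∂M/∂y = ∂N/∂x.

Verify exactness: ∂M/∂y = ∂N/∂x ✓
Find F(x,y) such that ∂F/∂x = M, ∂F/∂y = N
Solution: 4x² + 3xy + 5y² = C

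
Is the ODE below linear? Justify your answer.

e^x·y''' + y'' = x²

Yes. Linear (y and its derivatives appear to the first power only, no products of y terms)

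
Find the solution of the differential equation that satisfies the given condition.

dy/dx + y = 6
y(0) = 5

General solution: y = 6 + Ce^(-x)
Applying y(0) = 5: C = 5 - 6 = -1
Particular solution: y = 6 - e^(-x)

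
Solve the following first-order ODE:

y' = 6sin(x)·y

Separating variables and integrating:
ln|y| = -6cos(x) + C

General solution: y = Ce^(-6cos(x))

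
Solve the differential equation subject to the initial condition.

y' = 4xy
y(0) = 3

General solution: y = Ce^(2x²)
Applying IC y(0) = 3:
Particular solution: y = 3e^(2x²)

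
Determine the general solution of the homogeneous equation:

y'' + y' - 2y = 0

Characteristic equation: r² + r - 2 = 0
Roots: r = 1, -2 (distinct real)
General solution: y = C₁e^x + C₂e^(-2x)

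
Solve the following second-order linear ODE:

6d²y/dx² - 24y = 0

Characteristic equation: 6r² - 24 = 0
Divide by 6: r² - 4 = 0
Roots: r = 2, -2 (distinct real)
General solution: y = C₁e^(2x) + C₂e^(-2x)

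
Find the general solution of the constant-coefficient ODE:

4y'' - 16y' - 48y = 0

Characteristic equation: 4r² - 16r - 48 = 0
Divide by 4: r² - 4r - 12 = 0
Roots: r = 6, -2 (distinct real)
General solution: y = C₁e^(6x) + C₂e^(-2x)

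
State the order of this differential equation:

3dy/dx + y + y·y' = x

The order is 1 (highest derivative is of order 1).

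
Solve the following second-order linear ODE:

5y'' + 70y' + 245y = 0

Characteristic equation: 5r² + 70r + 245 = 0
Divide by 5: r² + 14r + 49 = 0
Factored: (r + 7)² = 0
Repeated root: r = -7
General solution: y = (C₁ + C₂x)e^(-7x)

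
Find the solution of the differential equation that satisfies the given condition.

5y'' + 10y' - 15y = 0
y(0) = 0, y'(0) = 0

General solution: y = C₁e^x + C₂e^(-3x)
Applying ICs: C₁ = 0, C₂ = 0
Particular solution: y = 0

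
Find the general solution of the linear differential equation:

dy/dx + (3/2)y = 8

Using integrating factor method:

General solution: y = 16/3 + Ce^(-3x/2)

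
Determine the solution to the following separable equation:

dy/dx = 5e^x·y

Separating variables and integrating:
ln|y| = 5e^x + C

General solution: y = Ce^(5e^x)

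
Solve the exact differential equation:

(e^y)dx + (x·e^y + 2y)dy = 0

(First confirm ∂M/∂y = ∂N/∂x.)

Verify exactness: ∂M/∂y = ∂N/∂x ✓
Find F(x,y) such that ∂F/∂x = M, ∂F/∂y = N
Solution: x·e^y + y² = C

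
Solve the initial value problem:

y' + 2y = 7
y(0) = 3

General solution: y = 7/2 + Ce^(-2x)
Applying y(0) = 3: C = 3 - 7/2 = -1/2
Particular solution: y = 7/2 - (1/2)e^(-2x)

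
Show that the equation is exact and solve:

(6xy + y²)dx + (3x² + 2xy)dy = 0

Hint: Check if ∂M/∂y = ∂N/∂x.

Verify exactness: ∂M/∂y = ∂N/∂x ✓
Find F(x,y) such that ∂F/∂x = M, ∂F/∂y = N
Solution: 3x²y + xy² = C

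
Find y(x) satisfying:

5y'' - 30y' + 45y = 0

Characteristic equation: 5r² - 30r + 45 = 0
Divide by 5: r² - 6r + 9 = 0
Factored: (r - 3)² = 0
Repeated root: r = 3
General solution: y = (C₁ + C₂x)e^(3x)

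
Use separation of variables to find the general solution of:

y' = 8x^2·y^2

Separating variables and integrating:
-1/y = 8x^3/3 + C

General solution: y^-1 = (-8/3)x^3 + C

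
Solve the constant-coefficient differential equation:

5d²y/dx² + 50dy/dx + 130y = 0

Characteristic equation: 5r² + 50r + 130 = 0
Divide by 5: r² + 10r + 26 = 0
Roots: r = -5 ± i (complex conjugates)
General solution: y = e^(-5x)(C₁cos(x) + C₂sin(x))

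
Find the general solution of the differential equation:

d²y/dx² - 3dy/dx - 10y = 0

Characteristic equation: r² - 3r - 10 = 0
Roots: r = 5, -2 (distinct real)
General solution: y = C₁e^(5x) + C₂e^(-2x)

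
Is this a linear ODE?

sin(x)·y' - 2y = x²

Yes. Linear (y and its derivatives appear to the first power only, no products of y terms)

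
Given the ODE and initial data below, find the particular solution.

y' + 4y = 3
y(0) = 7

General solution: y = 3/4 + Ce^(-4x)
Applying y(0) = 7: C = 7 - 3/4 = 25/4
Particular solution: y = 3/4 + (25/4)e^(-4x)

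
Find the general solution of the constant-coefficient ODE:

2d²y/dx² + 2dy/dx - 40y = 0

Characteristic equation: 2r² + 2r - 40 = 0
Divide by 2: r² + r - 20 = 0
Roots: r = 4, -5 (distinct real)
General solution: y = C₁e^(4x) + C₂e^(-5x)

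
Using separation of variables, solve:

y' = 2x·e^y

Separating variables and integrating:
-e^(-y) = x² + C

General solution: y = -ln(C - x²)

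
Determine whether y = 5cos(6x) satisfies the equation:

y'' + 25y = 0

Verification:
y'' = -180cos(6x)
y'' + 25y ≠ 0 (frequency mismatch: got 36 instead of 25)

No, it is not a solution.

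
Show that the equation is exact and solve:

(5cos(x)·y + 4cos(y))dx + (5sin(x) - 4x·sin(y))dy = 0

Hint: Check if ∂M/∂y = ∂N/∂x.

Verify exactness: ∂M/∂y = ∂N/∂x ✓
Find F(x,y) such that ∂F/∂x = M, ∂F/∂y = N
Solution: 5sin(x)·y + 4x·cos(y) = C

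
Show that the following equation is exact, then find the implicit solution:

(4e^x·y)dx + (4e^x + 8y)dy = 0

Verify exactness: ∂M/∂y = ∂N/∂x ✓
Find F(x,y) such that ∂F/∂x = M, ∂F/∂y = N
Solution: 4e^x·y + 4y² = C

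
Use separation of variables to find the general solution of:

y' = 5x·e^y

Separating variables and integrating:
-e^(-y) = 5x²/2 + C

General solution: y = -ln(C - 5x²/2)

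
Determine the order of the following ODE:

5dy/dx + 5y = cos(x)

The order is 1 (highest derivative is of order 1).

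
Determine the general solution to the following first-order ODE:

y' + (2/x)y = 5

Using integrating factor method:

General solution: y = (5/3)x + Cx^(-2)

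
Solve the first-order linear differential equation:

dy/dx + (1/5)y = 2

Using integrating factor method:

General solution: y = 10 + Ce^(-x/5)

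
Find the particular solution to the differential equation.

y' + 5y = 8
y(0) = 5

General solution: y = 8/5 + Ce^(-5x)
Applying y(0) = 5: C = 5 - 8/5 = 17/5
Particular solution: y = 8/5 + (17/5)e^(-5x)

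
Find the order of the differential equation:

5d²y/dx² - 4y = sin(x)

The order is 2 (highest derivative is of order 2).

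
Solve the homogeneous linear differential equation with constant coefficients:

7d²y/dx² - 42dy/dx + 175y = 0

Characteristic equation: 7r² - 42r + 175 = 0
Divide by 7: r² - 6r + 25 = 0
Roots: r = 3 ± 4i (complex conjugates)
General solution: y = e^(3x)(C₁cos(4x) + C₂sin(4x))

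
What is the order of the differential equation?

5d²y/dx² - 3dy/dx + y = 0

The order is 2 (highest derivative is of order 2).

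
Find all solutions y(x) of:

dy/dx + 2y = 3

Using integrating factor method:

General solution: y = 3/2 + Ce^(-2x)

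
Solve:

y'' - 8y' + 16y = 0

Characteristic equation: r² - 8r + 16 = 0
Factored: (r - 4)² = 0
Repeated root: r = 4
General solution: y = (C₁ + C₂x)e^(4x)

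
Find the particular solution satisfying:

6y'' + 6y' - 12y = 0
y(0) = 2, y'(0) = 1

General solution: y = C₁e^x + C₂e^(-2x)
Applying ICs: C₁ = 5/3, C₂ = 1/3
Particular solution: y = (5/3)e^x + (1/3)e^(-2x)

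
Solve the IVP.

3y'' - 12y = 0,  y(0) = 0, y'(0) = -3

General solution: y = C₁e^(2x) + C₂e^(-2x)
Applying ICs: C₁ = -3/4, C₂ = 3/4
Particular solution: y = -(3/4)e^(2x) + (3/4)e^(-2x)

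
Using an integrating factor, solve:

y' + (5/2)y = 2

Using integrating factor method:

General solution: y = 4/5 + Ce^(-5x/2)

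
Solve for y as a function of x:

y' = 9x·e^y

Separating variables and integrating:
-e^(-y) = 9x²/2 + C

General solution: y = -ln(C - 9x²/2)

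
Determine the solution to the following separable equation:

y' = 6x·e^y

Separating variables and integrating:
-e^(-y) = 3x² + C

General solution: y = -ln(C - 3x²)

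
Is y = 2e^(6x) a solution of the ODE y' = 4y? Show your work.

Verification:
y = 2e^(6x)
y' = 12e^(6x)
But 4y = 8e^(6x)
y' ≠ 4y — the derivative does not match

No, it is not a solution.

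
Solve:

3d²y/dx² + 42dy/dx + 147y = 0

Characteristic equation: 3r² + 42r + 147 = 0
Divide by 3: r² + 14r + 49 = 0
Factored: (r + 7)² = 0
Repeated root: r = -7
General solution: y = (C₁ + C₂x)e^(-7x)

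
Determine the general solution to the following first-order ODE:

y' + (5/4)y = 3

Using integrating factor method:

General solution: y = 12/5 + Ce^(-5x/4)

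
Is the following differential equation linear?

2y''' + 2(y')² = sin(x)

No. Nonlinear ((y')² term)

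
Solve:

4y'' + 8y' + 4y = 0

Characteristic equation: 4r² + 8r + 4 = 0
Divide by 4: r² + 2r + 1 = 0
Factored: (r + 1)² = 0
Repeated root: r = -1
General solution: y = (C₁ + C₂x)e^(-x)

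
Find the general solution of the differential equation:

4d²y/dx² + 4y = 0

Characteristic equation: 4r² + 4 = 0
Divide by 4: r² + 1 = 0
Roots: r = ±i (complex conjugates)
General solution: y = C₁cos(x) + C₂sin(x)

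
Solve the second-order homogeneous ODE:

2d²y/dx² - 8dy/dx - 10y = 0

Characteristic equation: 2r² - 8r - 10 = 0
Divide by 2: r² - 4r - 5 = 0
Roots: r = 5, -1 (distinct real)
General solution: y = C₁e^(5x) + C₂e^(-x)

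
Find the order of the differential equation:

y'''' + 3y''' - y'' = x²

The order is 4 (highest derivative is of order 4).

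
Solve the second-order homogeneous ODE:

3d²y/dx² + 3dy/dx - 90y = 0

Characteristic equation: 3r² + 3r - 90 = 0
Divide by 3: r² + r - 30 = 0
Roots: r = 5, -6 (distinct real)
General solution: y = C₁e^(5x) + C₂e^(-6x)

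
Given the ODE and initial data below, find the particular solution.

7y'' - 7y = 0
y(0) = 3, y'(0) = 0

General solution: y = C₁e^x + C₂e^(-x)
Applying ICs: C₁ = 3/2, C₂ = 3/2
Particular solution: y = (3/2)e^x + (3/2)e^(-x)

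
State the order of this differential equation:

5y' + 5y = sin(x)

The order is 1 (highest derivative is of order 1).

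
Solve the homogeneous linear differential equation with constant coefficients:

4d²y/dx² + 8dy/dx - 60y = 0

Characteristic equation: 4r² + 8r - 60 = 0
Divide by 4: r² + 2r - 15 = 0
Roots: r = 3, -5 (distinct real)
General solution: y = C₁e^(3x) + C₂e^(-5x)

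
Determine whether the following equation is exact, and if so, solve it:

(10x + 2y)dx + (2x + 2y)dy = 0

Verify exactness: ∂M/∂y = ∂N/∂x ✓
Find F(x,y) such that ∂F/∂x = M, ∂F/∂y = N
Solution: 5x² + 2xy + y² = C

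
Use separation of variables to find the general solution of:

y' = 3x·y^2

Separating variables and integrating:
-1/y = 3x^2/2 + C

General solution: y^-1 = (-3/2)x^2 + C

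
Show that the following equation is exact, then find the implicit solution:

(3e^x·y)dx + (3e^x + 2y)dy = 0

Verify exactness: ∂M/∂y = ∂N/∂x ✓
Find F(x,y) such that ∂F/∂x = M, ∂F/∂y = N
Solution: 3e^x·y + y² = C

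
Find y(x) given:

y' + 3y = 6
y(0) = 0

General solution: y = 2 + Ce^(-3x)
Applying y(0) = 0: C = 0 - 2 = -2
Particular solution: y = 2 - 2e^(-3x)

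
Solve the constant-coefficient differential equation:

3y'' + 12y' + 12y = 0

Characteristic equation: 3r² + 12r + 12 = 0
Divide by 3: r² + 4r + 4 = 0
Factored: (r + 2)² = 0
Repeated root: r = -2
General solution: y = (C₁ + C₂x)e^(-2x)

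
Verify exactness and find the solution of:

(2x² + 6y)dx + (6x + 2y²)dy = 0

Verify exactness: ∂M/∂y = ∂N/∂x ✓
Find F(x,y) such that ∂F/∂x = M, ∂F/∂y = N
Solution: 2x³/3 + 6xy + 2y³/3 = C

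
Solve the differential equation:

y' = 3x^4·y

Separating variables and integrating:
ln|y| = 3x^5/5 + C

General solution: y = Ce^(3x^5/5)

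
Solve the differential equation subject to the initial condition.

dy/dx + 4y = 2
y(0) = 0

General solution: y = 1/2 + Ce^(-4x)
Applying y(0) = 0: C = 0 - 1/2 = -1/2
Particular solution: y = 1/2 - (1/2)e^(-4x)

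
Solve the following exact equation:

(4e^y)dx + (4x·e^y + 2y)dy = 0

Verify exactness: ∂M/∂y = ∂N/∂x ✓
Find F(x,y) such that ∂F/∂x = M, ∂F/∂y = N
Solution: 4x·e^y + y² = C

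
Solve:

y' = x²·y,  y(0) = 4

General solution: y = Ce^(x³/3)
Applying IC y(0) = 4:
Particular solution: y = 4e^(x³/3)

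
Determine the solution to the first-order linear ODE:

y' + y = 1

Using integrating factor method:

General solution: y = 1 + Ce^(-x)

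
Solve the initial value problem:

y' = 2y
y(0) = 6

General solution: y = Ce^(2x)
Applying IC y(0) = 6:
Particular solution: y = 6e^(2x)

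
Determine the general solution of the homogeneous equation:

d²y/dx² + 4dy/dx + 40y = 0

Characteristic equation: r² + 4r + 40 = 0
Roots: r = -2 ± 6i (complex conjugates)
General solution: y = e^(-2x)(C₁cos(6x) + C₂sin(6x))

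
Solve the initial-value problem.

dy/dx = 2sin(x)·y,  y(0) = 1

General solution: y = Ce^(-2cos(x))
Applying IC y(0) = 1:
Particular solution: y = e^(2(1-cos(x)))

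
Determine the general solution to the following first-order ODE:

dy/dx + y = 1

Using integrating factor method:

General solution: y = 1 + Ce^(-x)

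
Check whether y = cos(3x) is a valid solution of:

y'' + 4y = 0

Verification:
y'' = -9cos(3x)
y'' + 4y ≠ 0 (frequency mismatch: got 9 instead of 4)

No, it is not a solution.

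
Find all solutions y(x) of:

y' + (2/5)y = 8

Using integrating factor method:

General solution: y = 20 + Ce^(-2x/5)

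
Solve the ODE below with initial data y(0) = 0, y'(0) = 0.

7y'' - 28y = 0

General solution: y = C₁e^(2x) + C₂e^(-2x)
Applying ICs: C₁ = 0, C₂ = 0
Particular solution: y = 0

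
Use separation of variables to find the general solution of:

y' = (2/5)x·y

Separating variables and integrating:
ln|y| = x^2/5 + C

General solution: y = Ce^(x^2/5)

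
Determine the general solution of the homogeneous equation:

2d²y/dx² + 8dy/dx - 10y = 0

Characteristic equation: 2r² + 8r - 10 = 0
Divide by 2: r² + 4r - 5 = 0
Roots: r = 1, -5 (distinct real)
General solution: y = C₁e^x + C₂e^(-5x)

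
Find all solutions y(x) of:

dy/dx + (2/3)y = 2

Using integrating factor method:

General solution: y = 3 + Ce^(-2x/3)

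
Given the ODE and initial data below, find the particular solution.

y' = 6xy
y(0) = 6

General solution: y = Ce^(3x²)
Applying IC y(0) = 6:
Particular solution: y = 6e^(3x²)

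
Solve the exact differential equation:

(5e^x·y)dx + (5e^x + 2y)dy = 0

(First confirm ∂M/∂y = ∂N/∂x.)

Verify exactness: ∂M/∂y = ∂N/∂x ✓
Find F(x,y) such that ∂F/∂x = M, ∂F/∂y = N
Solution: 5e^x·y + y² = C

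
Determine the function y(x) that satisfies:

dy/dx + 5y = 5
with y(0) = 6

General solution: y = 1 + Ce^(-5x)
Applying y(0) = 6: C = 6 - 1 = 5
Particular solution: y = 1 + 5e^(-5x)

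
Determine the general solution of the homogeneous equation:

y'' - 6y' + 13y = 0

Characteristic equation: r² - 6r + 13 = 0
Roots: r = 3 ± 2i (complex conjugates)
General solution: y = e^(3x)(C₁cos(2x) + C₂sin(2x))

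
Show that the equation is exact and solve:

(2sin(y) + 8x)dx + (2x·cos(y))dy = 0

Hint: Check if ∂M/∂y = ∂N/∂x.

Verify exactness: ∂M/∂y = ∂N/∂x ✓
Find F(x,y) such that ∂F/∂x = M, ∂F/∂y = N
Solution: 2x·sin(y) + 4x² = C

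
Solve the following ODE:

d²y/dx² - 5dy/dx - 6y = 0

Characteristic equation: r² - 5r - 6 = 0
Roots: r = 6, -1 (distinct real)
General solution: y = C₁e^(6x) + C₂e^(-x)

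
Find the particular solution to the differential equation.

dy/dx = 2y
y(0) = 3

General solution: y = Ce^(2x)
Applying IC y(0) = 3:
Particular solution: y = 3e^(2x)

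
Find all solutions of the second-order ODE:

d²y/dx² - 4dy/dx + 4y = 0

Characteristic equation: r² - 4r + 4 = 0
Factored: (r - 2)² = 0
Repeated root: r = 2
General solution: y = (C₁ + C₂x)e^(2x)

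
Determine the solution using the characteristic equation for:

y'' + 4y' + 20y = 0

Characteristic equation: r² + 4r + 20 = 0
Roots: r = -2 ± 4i (complex conjugates)
General solution: y = e^(-2x)(C₁cos(4x) + C₂sin(4x))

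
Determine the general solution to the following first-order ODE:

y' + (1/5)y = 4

Using integrating factor method:

General solution: y = 20 + Ce^(-x/5)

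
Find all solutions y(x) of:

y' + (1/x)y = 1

Using integrating factor method:

General solution: y = (1/2)x + C/x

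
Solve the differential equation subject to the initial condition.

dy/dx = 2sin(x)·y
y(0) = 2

General solution: y = Ce^(-2cos(x))
Applying IC y(0) = 2:
Particular solution: y = 2e^(2(1-cos(x)))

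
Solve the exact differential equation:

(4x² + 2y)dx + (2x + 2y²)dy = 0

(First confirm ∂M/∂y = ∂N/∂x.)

Verify exactness: ∂M/∂y = ∂N/∂x ✓
Find F(x,y) such that ∂F/∂x = M, ∂F/∂y = N
Solution: 4x³/3 + 2xy + 2y³/3 = C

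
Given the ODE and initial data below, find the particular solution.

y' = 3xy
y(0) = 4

General solution: y = Ce^(3x²/2)
Applying IC y(0) = 4:
Particular solution: y = 4e^(3x²/2)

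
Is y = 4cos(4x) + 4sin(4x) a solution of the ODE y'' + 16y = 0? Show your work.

Verification:
y'' = -64cos(4x) - 64sin(4x)
y'' + 16y = 0 ✓

Yes, it is a solution.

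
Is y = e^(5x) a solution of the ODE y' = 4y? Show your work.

Verification:
y = e^(5x)
y' = 5e^(5x)
But 4y = 4e^(5x)
y' ≠ 4y — the derivative does not match

No, it is not a solution.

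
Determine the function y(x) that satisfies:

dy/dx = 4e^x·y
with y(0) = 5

General solution: y = Ce^(4e^x)
Applying IC y(0) = 5:
Particular solution: y = 5e^(4(e^x - 1))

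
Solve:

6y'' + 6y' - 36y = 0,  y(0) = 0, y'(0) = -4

General solution: y = C₁e^(2x) + C₂e^(-3x)
Applying ICs: C₁ = -4/5, C₂ = 4/5
Particular solution: y = -(4/5)e^(2x) + (4/5)e^(-3x)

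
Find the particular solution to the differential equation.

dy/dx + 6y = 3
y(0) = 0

General solution: y = 1/2 + Ce^(-6x)
Applying y(0) = 0: C = 0 - 1/2 = -1/2
Particular solution: y = 1/2 - (1/2)e^(-6x)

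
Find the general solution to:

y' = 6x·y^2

Separating variables and integrating:
-1/y = 3x^2 + C

General solution: y^-1 = -3x^2 + C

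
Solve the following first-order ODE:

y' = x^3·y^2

Separating variables and integrating:
-1/y = x^4/4 + C

General solution: y^-1 = (-1/4)x^4 + C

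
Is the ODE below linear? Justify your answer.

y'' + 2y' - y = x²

Yes. Linear (y and its derivatives appear to the first power only, no products of y terms)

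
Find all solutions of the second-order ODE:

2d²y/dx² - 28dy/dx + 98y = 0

Characteristic equation: 2r² - 28r + 98 = 0
Divide by 2: r² - 14r + 49 = 0
Factored: (r - 7)² = 0
Repeated root: r = 7
General solution: y = (C₁ + C₂x)e^(7x)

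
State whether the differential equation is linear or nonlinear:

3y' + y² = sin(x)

Nonlinear (y² term)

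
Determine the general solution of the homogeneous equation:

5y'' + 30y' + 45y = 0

Characteristic equation: 5r² + 30r + 45 = 0
Divide by 5: r² + 6r + 9 = 0
Factored: (r + 3)² = 0
Repeated root: r = -3
General solution: y = (C₁ + C₂x)e^(-3x)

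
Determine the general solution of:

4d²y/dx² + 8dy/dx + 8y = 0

Characteristic equation: 4r² + 8r + 8 = 0
Divide by 4: r² + 2r + 2 = 0
Roots: r = -1 ± i (complex conjugates)
General solution: y = e^(-x)(C₁cos(x) + C₂sin(x))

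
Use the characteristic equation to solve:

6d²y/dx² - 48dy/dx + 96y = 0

Characteristic equation: 6r² - 48r + 96 = 0
Divide by 6: r² - 8r + 16 = 0
Factored: (r - 4)² = 0
Repeated root: r = 4
General solution: y = (C₁ + C₂x)e^(4x)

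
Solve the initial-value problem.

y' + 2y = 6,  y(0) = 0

General solution: y = 3 + Ce^(-2x)
Applying y(0) = 0: C = 0 - 3 = -3
Particular solution: y = 3 - 3e^(-2x)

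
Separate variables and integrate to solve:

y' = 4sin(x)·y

Separating variables and integrating:
ln|y| = -4cos(x) + C

General solution: y = Ce^(-4cos(x))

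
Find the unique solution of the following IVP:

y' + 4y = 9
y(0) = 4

General solution: y = 9/4 + Ce^(-4x)
Applying y(0) = 4: C = 4 - 9/4 = 7/4
Particular solution: y = 9/4 + (7/4)e^(-4x)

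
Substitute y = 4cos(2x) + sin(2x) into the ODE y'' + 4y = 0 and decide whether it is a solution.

Verification:
y'' = -16cos(2x) - 4sin(2x)
y'' + 4y = 0 ✓

Yes, it is a solution.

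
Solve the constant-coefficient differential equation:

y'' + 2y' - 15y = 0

Characteristic equation: r² + 2r - 15 = 0
Roots: r = 3, -5 (distinct real)
General solution: y = C₁e^(3x) + C₂e^(-5x)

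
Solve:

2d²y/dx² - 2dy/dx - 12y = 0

Characteristic equation: 2r² - 2r - 12 = 0
Divide by 2: r² - r - 6 = 0
Roots: r = 3, -2 (distinct real)
General solution: y = C₁e^(3x) + C₂e^(-2x)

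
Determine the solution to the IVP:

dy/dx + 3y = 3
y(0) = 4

General solution: y = 1 + Ce^(-3x)
Applying y(0) = 4: C = 4 - 1 = 3
Particular solution: y = 1 + 3e^(-3x)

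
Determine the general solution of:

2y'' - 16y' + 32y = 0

Characteristic equation: 2r² - 16r + 32 = 0
Divide by 2: r² - 8r + 16 = 0
Factored: (r - 4)² = 0
Repeated root: r = 4
General solution: y = (C₁ + C₂x)e^(4x)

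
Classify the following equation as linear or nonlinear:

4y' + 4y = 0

Linear (y and its derivatives appear to the first power only, no products of y terms)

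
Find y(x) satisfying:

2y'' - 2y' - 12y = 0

Characteristic equation: 2r² - 2r - 12 = 0
Divide by 2: r² - r - 6 = 0
Roots: r = 3, -2 (distinct real)
General solution: y = C₁e^(3x) + C₂e^(-2x)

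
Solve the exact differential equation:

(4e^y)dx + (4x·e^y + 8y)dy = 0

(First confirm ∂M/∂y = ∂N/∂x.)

Verify exactness: ∂M/∂y = ∂N/∂x ✓
Find F(x,y) such that ∂F/∂x = M, ∂F/∂y = N
Solution: 4x·e^y + 4y² = C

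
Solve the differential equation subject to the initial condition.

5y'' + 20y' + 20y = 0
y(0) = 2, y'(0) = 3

General solution: y = (C₁ + C₂x)e^(-2x)
Repeated root r = -2
Applying ICs: C₁ = 2, C₂ = 7
Particular solution: y = (2 + 7x)e^(-2x)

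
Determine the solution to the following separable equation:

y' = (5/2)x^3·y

Separating variables and integrating:
ln|y| = 5x^4/8 + C

General solution: y = Ce^(5x^4/8)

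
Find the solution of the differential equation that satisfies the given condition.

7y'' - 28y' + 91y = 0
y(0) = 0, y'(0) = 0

General solution: y = e^(2x)(C₁cos(3x) + C₂sin(3x))
Complex roots r = 2 ± 3i
Applying ICs: C₁ = 0, C₂ = 0
Particular solution: y = 0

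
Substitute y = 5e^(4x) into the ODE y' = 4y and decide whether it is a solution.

Verification:
y = 5e^(4x)
y' = 20e^(4x)
4y = 20e^(4x)
y' = 4y ✓

Yes, it is a solution.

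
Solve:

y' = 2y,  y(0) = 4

General solution: y = Ce^(2x)
Applying IC y(0) = 4:
Particular solution: y = 4e^(2x)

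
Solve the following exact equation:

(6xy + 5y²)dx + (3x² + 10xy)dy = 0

Verify exactness: ∂M/∂y = ∂N/∂x ✓
Find F(x,y) such that ∂F/∂x = M, ∂F/∂y = N
Solution: 3x²y + 5xy² = C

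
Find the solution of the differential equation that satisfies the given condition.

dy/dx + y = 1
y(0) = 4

General solution: y = 1 + Ce^(-x)
Applying y(0) = 4: C = 4 - 1 = 3
Particular solution: y = 1 + 3e^(-x)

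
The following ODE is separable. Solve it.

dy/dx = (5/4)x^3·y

Separating variables and integrating:
ln|y| = 5x^4/16 + C

General solution: y = Ce^(5x^4/16)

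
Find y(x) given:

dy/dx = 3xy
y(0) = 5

General solution: y = Ce^(3x²/2)
Applying IC y(0) = 5:
Particular solution: y = 5e^(3x²/2)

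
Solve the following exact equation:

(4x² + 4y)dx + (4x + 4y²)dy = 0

Verify exactness: ∂M/∂y = ∂N/∂x ✓
Find F(x,y) such that ∂F/∂x = M, ∂F/∂y = N
Solution: 4x³/3 + 4xy + 4y³/3 = C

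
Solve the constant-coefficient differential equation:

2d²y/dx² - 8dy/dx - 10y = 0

Characteristic equation: 2r² - 8r - 10 = 0
Divide by 2: r² - 4r - 5 = 0
Roots: r = 5, -1 (distinct real)
General solution: y = C₁e^(5x) + C₂e^(-x)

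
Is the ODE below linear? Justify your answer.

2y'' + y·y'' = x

No. Nonlinear (y·y'' term)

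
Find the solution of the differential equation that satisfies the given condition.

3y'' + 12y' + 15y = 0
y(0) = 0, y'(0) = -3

General solution: y = e^(-2x)(C₁cos(x) + C₂sin(x))
Complex roots r = -2 ± i
Applying ICs: C₁ = 0, C₂ = -3
Particular solution: y = e^(-2x)(-3sin(x))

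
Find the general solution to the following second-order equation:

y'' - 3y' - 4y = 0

Characteristic equation: r² - 3r - 4 = 0
Roots: r = 4, -1 (distinct real)
General solution: y = C₁e^(4x) + C₂e^(-x)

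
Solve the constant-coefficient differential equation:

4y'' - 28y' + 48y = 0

Characteristic equation: 4r² - 28r + 48 = 0
Divide by 4: r² - 7r + 12 = 0
Roots: r = 3, 4 (distinct real)
General solution: y = C₁e^(3x) + C₂e^(4x)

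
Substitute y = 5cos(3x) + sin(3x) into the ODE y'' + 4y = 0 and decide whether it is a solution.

Verification:
y'' = -45cos(3x) - 9sin(3x)
y'' + 4y ≠ 0 (frequency mismatch: got 9 instead of 4)

No, it is not a solution.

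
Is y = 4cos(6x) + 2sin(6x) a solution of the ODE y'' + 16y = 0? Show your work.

Verification:
y'' = -144cos(6x) - 72sin(6x)
y'' + 16y ≠ 0 (frequency mismatch: got 36 instead of 16)

No, it is not a solution.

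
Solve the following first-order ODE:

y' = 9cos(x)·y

Separating variables and integrating:
ln|y| = 9sin(x) + C

General solution: y = Ce^(9sin(x))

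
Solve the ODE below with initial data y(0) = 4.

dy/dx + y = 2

General solution: y = 2 + Ce^(-x)
Applying y(0) = 4: C = 4 - 2 = 2
Particular solution: y = 2 + 2e^(-x)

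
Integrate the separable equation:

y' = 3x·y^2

Separating variables and integrating:
-1/y = 3x^2/2 + C

General solution: y^-1 = (-3/2)x^2 + C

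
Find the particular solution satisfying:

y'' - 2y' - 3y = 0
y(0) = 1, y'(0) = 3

General solution: y = C₁e^(3x) + C₂e^(-x)
Applying ICs: C₁ = 1, C₂ = 0
Particular solution: y = e^(3x)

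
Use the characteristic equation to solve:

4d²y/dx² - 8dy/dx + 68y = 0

Characteristic equation: 4r² - 8r + 68 = 0
Divide by 4: r² - 2r + 17 = 0
Roots: r = 1 ± 4i (complex conjugates)
General solution: y = e^x(C₁cos(4x) + C₂sin(4x))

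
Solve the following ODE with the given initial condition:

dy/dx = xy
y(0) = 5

General solution: y = Ce^(x²/2)
Applying IC y(0) = 5:
Particular solution: y = 5e^(x²/2)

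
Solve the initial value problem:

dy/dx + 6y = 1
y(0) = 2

General solution: y = 1/6 + Ce^(-6x)
Applying y(0) = 2: C = 2 - 1/6 = 11/6
Particular solution: y = 1/6 + (11/6)e^(-6x)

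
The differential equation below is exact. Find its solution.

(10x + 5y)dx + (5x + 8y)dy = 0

Verify exactness: ∂M/∂y = ∂N/∂x ✓
Find F(x,y) such that ∂F/∂x = M, ∂F/∂y = N
Solution: 5x² + 5xy + 4y² = C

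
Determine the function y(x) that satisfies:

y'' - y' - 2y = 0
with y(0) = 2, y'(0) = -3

General solution: y = C₁e^(2x) + C₂e^(-x)
Applying ICs: C₁ = -1/3, C₂ = 7/3
Particular solution: y = -(1/3)e^(2x) + (7/3)e^(-x)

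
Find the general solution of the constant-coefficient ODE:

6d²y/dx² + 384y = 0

Characteristic equation: 6r² + 384 = 0
Divide by 6: r² + 64 = 0
Roots: r = ±8i (complex conjugates)
General solution: y = C₁cos(8x) + C₂sin(8x)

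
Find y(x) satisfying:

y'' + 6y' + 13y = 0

Characteristic equation: r² + 6r + 13 = 0
Roots: r = -3 ± 2i (complex conjugates)
General solution: y = e^(-3x)(C₁cos(2x) + C₂sin(2x))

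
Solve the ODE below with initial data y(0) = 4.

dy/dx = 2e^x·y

General solution: y = Ce^(2e^x)
Applying IC y(0) = 4:
Particular solution: y = 4e^(2(e^x - 1))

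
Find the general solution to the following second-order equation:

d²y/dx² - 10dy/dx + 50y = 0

Characteristic equation: r² - 10r + 50 = 0
Roots: r = 5 ± 5i (complex conjugates)
General solution: y = e^(5x)(C₁cos(5x) + C₂sin(5x))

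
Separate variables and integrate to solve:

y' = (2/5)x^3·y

Separating variables and integrating:
ln|y| = x^4/10 + C

General solution: y = Ce^(x^4/10)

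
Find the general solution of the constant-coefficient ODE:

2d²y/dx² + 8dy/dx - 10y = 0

Characteristic equation: 2r² + 8r - 10 = 0
Divide by 2: r² + 4r - 5 = 0
Roots: r = 1, -5 (distinct real)
General solution: y = C₁e^x + C₂e^(-5x)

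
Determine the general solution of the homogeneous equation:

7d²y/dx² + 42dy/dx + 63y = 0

Characteristic equation: 7r² + 42r + 63 = 0
Divide by 7: r² + 6r + 9 = 0
Factored: (r + 3)² = 0
Repeated root: r = -3
General solution: y = (C₁ + C₂x)e^(-3x)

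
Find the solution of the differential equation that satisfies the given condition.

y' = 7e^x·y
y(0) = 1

General solution: y = Ce^(7e^x)
Applying IC y(0) = 1:
Particular solution: y = e^(7(e^x - 1))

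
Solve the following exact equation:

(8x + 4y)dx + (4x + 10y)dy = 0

Verify exactness: ∂M/∂y = ∂N/∂x ✓
Find F(x,y) such that ∂F/∂x = M, ∂F/∂y = N
Solution: 4x² + 4xy + 5y² = C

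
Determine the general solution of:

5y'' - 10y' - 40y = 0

Characteristic equation: 5r² - 10r - 40 = 0
Divide by 5: r² - 2r - 8 = 0
Roots: r = 4, -2 (distinct real)
General solution: y = C₁e^(4x) + C₂e^(-2x)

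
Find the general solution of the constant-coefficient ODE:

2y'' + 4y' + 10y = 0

Characteristic equation: 2r² + 4r + 10 = 0
Divide by 2: r² + 2r + 5 = 0
Roots: r = -1 ± 2i (complex conjugates)
General solution: y = e^(-x)(C₁cos(2x) + C₂sin(2x))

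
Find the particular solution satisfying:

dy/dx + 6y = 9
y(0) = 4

General solution: y = 3/2 + Ce^(-6x)
Applying y(0) = 4: C = 4 - 3/2 = 5/2
Particular solution: y = 3/2 + (5/2)e^(-6x)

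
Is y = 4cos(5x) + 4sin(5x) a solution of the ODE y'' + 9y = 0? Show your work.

Verification:
y'' = -100cos(5x) - 100sin(5x)
y'' + 9y ≠ 0 (frequency mismatch: got 25 instead of 9)

No, it is not a solution.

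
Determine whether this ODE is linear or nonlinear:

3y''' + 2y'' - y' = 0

Linear (y and its derivatives appear to the first power only, no products of y terms)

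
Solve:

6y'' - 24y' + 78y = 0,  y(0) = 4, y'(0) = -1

General solution: y = e^(2x)(C₁cos(3x) + C₂sin(3x))
Complex roots r = 2 ± 3i
Applying ICs: C₁ = 4, C₂ = -3
Particular solution: y = e^(2x)(4cos(3x) - 3sin(3x))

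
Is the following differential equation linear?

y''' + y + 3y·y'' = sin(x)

No. Nonlinear (y·y'' term)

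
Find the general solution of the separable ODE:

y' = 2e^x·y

Separating variables and integrating:
ln|y| = 2e^x + C

General solution: y = Ce^(2e^x)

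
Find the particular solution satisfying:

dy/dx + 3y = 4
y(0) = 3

General solution: y = 4/3 + Ce^(-3x)
Applying y(0) = 3: C = 3 - 4/3 = 5/3
Particular solution: y = 4/3 + (5/3)e^(-3x)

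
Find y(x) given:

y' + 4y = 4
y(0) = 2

General solution: y = 1 + Ce^(-4x)
Applying y(0) = 2: C = 2 - 1 = 1
Particular solution: y = 1 + e^(-4x)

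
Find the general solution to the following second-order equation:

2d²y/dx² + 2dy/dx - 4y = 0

Characteristic equation: 2r² + 2r - 4 = 0
Divide by 2: r² + r - 2 = 0
Roots: r = 1, -2 (distinct real)
General solution: y = C₁e^x + C₂e^(-2x)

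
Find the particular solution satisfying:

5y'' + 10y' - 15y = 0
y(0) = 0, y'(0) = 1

General solution: y = C₁e^x + C₂e^(-3x)
Applying ICs: C₁ = 1/4, C₂ = -1/4
Particular solution: y = (1/4)e^x - (1/4)e^(-3x)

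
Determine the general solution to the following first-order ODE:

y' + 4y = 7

Using integrating factor method:

General solution: y = 7/4 + Ce^(-4x)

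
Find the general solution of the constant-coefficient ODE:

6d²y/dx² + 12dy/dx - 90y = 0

Characteristic equation: 6r² + 12r - 90 = 0
Divide by 6: r² + 2r - 15 = 0
Roots: r = 3, -5 (distinct real)
General solution: y = C₁e^(3x) + C₂e^(-5x)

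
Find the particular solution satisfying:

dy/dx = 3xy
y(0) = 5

General solution: y = Ce^(3x²/2)
Applying IC y(0) = 5:
Particular solution: y = 5e^(3x²/2)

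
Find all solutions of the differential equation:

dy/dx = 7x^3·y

Separating variables and integrating:
ln|y| = 7x^4/4 + C

General solution: y = Ce^(7x^4/4)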